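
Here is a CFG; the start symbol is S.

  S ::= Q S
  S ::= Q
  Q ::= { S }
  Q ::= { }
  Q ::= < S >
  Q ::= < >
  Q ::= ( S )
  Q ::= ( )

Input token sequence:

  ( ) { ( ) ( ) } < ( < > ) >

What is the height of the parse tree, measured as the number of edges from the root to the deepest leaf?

8

[S [Q ( )] [S [Q { [S [Q ( )] [S [Q ( )]]] }] [S [Q < [S [Q ( [S [Q < >]] )]] >]]]]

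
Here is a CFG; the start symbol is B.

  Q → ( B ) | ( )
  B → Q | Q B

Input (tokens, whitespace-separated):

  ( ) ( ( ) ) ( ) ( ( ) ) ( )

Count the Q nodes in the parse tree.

7

[B [Q ( )] [B [Q ( [B [Q ( )]] )] [B [Q ( )] [B [Q ( [B [Q ( )]] )] [B [Q ( )]]]]]]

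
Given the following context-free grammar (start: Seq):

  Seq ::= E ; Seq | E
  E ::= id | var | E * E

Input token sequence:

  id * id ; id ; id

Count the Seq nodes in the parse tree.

[Seq [E [E id] * [E id]] ; [Seq [E id] ; [Seq [E id]]]]

3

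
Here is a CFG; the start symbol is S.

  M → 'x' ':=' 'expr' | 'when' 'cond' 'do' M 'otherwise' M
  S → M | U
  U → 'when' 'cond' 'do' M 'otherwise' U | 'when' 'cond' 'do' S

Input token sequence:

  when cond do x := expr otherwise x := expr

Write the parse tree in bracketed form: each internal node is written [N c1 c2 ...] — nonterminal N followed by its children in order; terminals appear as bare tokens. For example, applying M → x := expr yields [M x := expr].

[S [M when cond do [M x := expr] otherwise [M x := expr]]]

S
M
when cond do M otherwise M
when cond do x := expr otherwise M
when cond do x := expr otherwise x := expr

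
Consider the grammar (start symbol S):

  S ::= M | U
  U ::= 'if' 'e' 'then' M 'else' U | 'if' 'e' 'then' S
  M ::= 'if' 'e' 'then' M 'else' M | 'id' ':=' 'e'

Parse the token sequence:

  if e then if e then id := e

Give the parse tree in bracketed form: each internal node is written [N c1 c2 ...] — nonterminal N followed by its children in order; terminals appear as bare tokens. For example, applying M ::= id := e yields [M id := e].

S
U
if e then S
if e then U
if e then if e then S
if e then if e then M
if e then if e then id := e

[S [U if e then [S [U if e then [S [M id := e]]]]]]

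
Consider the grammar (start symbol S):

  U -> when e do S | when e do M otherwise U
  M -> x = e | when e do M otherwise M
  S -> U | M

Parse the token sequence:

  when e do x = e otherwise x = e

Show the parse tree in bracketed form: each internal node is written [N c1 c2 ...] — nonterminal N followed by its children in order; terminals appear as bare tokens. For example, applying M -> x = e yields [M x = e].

[S [M when e do [M x = e] otherwise [M x = e]]]

S
M
when e do M otherwise M
when e do x = e otherwise M
when e do x = e otherwise x = e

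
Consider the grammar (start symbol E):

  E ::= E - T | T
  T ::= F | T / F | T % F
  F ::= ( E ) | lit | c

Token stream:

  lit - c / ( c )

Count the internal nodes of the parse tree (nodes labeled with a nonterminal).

[E [E [T [F lit]]] - [T [T [F c]] / [F ( [E [T [F c]]] )]]]

11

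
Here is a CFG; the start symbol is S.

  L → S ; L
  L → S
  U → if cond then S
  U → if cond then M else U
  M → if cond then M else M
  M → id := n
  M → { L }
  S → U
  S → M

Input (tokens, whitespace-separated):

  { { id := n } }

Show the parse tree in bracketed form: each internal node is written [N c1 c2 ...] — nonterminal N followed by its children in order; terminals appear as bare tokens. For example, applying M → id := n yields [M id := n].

S
M
{ L }
{ S }
{ M }
{ { L } }
{ { S } }
{ { M } }
{ { id := n } }

[S [M { [L [S [M { [L [S [M id := n]]] }]]] }]]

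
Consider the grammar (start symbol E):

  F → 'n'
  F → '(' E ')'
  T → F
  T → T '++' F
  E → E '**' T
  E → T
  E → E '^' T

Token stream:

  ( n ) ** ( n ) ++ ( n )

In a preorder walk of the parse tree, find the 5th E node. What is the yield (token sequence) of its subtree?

n

[E [E [T [F ( [E [T [F n]]] )]]] ** [T [T [F ( [E [T [F n]]] )]] ++ [F ( [E [T [F n]]] )]]]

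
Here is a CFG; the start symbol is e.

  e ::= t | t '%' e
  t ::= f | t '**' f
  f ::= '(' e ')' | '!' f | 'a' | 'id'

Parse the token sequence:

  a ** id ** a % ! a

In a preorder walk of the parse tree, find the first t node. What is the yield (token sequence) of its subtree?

a ** id ** a

[e [t [t [t [f a]] ** [f id]] ** [f a]] % [e [t [f ! [f a]]]]]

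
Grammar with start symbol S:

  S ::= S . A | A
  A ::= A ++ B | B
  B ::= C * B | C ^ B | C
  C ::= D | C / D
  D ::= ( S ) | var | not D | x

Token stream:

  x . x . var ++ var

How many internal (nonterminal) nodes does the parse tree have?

[S [S [S [A [B [C [D x]]]]] . [A [B [C [D x]]]]] . [A [A [B [C [D var]]]] ++ [B [C [D var]]]]]

19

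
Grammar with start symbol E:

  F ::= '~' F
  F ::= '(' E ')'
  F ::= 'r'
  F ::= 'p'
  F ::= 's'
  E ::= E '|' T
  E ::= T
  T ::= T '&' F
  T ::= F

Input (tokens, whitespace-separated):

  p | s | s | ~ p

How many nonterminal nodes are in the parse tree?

[E [E [E [E [T [F p]]] | [T [F s]]] | [T [F s]]] | [T [F ~ [F p]]]]

13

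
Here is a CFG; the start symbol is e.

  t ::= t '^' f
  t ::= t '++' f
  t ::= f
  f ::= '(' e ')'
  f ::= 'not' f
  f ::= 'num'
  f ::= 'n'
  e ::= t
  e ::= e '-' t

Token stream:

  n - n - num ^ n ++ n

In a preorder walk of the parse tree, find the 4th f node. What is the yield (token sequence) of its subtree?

[e [e [e [t [f n]]] - [t [f n]]] - [t [t [t [f num]] ^ [f n]] ++ [f n]]]

n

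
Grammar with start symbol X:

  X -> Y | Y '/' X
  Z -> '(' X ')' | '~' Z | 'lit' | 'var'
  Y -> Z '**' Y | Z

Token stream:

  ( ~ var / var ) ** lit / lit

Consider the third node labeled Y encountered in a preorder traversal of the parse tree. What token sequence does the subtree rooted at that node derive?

var

[X [Y [Z ( [X [Y [Z ~ [Z var]]] / [X [Y [Z var]]]] )] ** [Y [Z lit]]] / [X [Y [Z lit]]]]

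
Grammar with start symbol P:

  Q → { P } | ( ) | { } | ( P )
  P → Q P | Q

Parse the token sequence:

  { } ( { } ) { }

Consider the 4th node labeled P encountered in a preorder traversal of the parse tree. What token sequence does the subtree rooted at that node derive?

[P [Q { }] [P [Q ( [P [Q { }]] )] [P [Q { }]]]]

{ }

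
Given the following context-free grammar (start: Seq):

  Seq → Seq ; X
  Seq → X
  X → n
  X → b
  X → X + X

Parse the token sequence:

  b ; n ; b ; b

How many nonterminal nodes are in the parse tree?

[Seq [Seq [Seq [Seq [X b]] ; [X n]] ; [X b]] ; [X b]]

8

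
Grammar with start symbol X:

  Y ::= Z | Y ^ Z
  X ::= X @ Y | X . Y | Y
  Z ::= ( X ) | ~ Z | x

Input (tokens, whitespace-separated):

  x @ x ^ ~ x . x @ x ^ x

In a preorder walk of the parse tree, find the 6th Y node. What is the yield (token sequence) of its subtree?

x

[X [X [X [X [Y [Z x]]] @ [Y [Y [Z x]] ^ [Z ~ [Z x]]]] . [Y [Z x]]] @ [Y [Y [Z x]] ^ [Z x]]]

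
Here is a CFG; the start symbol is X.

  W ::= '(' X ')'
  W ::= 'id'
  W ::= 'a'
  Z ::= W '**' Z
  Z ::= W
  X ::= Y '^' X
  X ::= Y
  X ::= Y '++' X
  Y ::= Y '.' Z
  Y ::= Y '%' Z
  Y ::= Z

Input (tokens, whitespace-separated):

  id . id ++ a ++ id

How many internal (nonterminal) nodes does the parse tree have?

15

[X [Y [Y [Z [W id]]] . [Z [W id]]] ++ [X [Y [Z [W a]]] ++ [X [Y [Z [W id]]]]]]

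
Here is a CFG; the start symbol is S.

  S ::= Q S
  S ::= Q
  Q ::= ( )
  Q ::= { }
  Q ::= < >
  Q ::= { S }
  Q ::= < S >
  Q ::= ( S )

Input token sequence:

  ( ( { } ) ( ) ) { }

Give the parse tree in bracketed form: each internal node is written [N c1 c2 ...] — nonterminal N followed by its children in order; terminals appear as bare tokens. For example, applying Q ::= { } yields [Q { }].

[S [Q ( [S [Q ( [S [Q { }]] )] [S [Q ( )]]] )] [S [Q { }]]]

S
Q S
( S ) S
( Q S ) S
( ( S ) S ) S
( ( Q ) S ) S
( ( { } ) S ) S
( ( { } ) Q ) S
( ( { } ) ( ) ) S
( ( { } ) ( ) ) Q
( ( { } ) ( ) ) { }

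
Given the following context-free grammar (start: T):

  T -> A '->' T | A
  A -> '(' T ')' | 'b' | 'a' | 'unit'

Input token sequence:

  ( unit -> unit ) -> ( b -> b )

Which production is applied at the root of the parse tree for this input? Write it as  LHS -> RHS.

T -> A '->' T

[T [A ( [T [A unit] -> [T [A unit]]] )] -> [T [A ( [T [A b] -> [T [A b]]] )]]]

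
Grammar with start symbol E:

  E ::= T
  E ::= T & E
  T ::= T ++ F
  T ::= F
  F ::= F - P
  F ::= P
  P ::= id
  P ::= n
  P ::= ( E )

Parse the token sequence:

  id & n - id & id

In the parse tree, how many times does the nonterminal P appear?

4

[E [T [F [P id]]] & [E [T [F [F [P n]] - [P id]]] & [E [T [F [P id]]]]]]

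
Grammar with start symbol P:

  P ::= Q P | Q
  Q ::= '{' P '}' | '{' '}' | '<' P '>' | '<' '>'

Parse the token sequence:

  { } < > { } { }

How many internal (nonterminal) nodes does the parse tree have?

8

[P [Q { }] [P [Q < >] [P [Q { }] [P [Q { }]]]]]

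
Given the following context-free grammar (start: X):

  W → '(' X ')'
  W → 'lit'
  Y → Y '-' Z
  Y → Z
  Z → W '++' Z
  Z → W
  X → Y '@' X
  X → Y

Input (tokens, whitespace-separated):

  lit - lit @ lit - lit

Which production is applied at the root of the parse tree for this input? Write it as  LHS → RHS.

X → Y '@' X

[X [Y [Y [Z [W lit]]] - [Z [W lit]]] @ [X [Y [Y [Z [W lit]]] - [Z [W lit]]]]]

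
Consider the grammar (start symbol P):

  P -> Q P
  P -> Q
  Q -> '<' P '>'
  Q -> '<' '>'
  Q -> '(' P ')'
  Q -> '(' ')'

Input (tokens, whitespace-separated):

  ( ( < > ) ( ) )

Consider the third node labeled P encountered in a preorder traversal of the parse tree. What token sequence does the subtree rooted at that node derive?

[P [Q ( [P [Q ( [P [Q < >]] )] [P [Q ( )]]] )]]

< >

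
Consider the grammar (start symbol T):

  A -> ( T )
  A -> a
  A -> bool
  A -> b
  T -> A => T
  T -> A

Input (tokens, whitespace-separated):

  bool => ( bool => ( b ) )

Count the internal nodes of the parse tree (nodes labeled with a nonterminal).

10

[T [A bool] => [T [A ( [T [A bool] => [T [A ( [T [A b]] )]]] )]]]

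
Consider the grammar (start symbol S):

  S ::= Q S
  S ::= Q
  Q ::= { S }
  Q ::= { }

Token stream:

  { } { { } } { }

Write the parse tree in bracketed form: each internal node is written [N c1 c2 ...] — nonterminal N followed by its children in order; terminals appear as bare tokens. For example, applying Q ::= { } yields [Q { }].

[S [Q { }] [S [Q { [S [Q { }]] }] [S [Q { }]]]]

S
Q S
{ } S
{ } Q S
{ } { S } S
{ } { Q } S
{ } { { } } S
{ } { { } } Q
{ } { { } } { }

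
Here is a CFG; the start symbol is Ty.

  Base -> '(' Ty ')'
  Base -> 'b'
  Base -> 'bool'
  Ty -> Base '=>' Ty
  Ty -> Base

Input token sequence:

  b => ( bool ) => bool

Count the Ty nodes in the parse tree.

[Ty [Base b] => [Ty [Base ( [Ty [Base bool]] )] => [Ty [Base bool]]]]

4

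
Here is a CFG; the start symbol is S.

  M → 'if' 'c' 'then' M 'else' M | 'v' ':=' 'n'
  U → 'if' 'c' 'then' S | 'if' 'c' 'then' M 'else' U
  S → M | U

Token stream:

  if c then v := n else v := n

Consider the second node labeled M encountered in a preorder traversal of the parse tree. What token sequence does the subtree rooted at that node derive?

v := n

[S [M if c then [M v := n] else [M v := n]]]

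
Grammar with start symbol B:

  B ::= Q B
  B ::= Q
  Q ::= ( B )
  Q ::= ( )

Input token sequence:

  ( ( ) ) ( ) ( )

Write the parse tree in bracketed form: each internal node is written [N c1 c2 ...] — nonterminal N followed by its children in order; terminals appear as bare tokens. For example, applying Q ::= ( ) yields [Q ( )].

[B [Q ( [B [Q ( )]] )] [B [Q ( )] [B [Q ( )]]]]

B
Q B
( B ) B
( Q ) B
( ( ) ) B
( ( ) ) Q B
( ( ) ) ( ) B
( ( ) ) ( ) Q
( ( ) ) ( ) ( )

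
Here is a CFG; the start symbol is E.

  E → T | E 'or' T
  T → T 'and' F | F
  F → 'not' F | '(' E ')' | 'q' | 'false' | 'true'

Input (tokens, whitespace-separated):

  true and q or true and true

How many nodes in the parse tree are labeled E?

[E [E [T [T [F true]] and [F q]]] or [T [T [F true]] and [F true]]]

2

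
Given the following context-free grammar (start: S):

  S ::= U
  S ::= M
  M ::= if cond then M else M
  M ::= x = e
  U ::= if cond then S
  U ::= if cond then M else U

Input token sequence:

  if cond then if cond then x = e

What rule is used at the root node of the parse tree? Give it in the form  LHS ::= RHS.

[S [U if cond then [S [U if cond then [S [M x = e]]]]]]

S ::= U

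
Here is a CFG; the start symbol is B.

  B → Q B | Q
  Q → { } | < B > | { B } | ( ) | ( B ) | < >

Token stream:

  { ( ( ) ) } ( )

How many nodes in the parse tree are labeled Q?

[B [Q { [B [Q ( [B [Q ( )]] )]] }] [B [Q ( )]]]

4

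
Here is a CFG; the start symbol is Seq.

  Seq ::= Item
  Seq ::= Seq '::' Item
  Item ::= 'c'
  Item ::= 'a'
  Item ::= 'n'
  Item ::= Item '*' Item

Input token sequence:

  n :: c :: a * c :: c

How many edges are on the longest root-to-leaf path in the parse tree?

[Seq [Seq [Seq [Seq [Item n]] :: [Item c]] :: [Item [Item a] * [Item c]]] :: [Item c]]

5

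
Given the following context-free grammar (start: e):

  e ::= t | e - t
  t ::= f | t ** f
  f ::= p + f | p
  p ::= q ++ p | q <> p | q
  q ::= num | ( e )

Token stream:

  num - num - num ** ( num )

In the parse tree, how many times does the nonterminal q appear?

5

[e [e [e [t [f [p [q num]]]]] - [t [f [p [q num]]]]] - [t [t [f [p [q num]]]] ** [f [p [q ( [e [t [f [p [q num]]]]] )]]]]]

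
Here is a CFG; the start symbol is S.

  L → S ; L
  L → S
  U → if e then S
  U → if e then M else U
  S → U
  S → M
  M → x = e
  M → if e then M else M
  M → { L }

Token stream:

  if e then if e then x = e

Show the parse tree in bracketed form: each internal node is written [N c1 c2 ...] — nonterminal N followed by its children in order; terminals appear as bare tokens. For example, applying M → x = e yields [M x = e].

[S [U if e then [S [U if e then [S [M x = e]]]]]]

S
U
if e then S
if e then U
if e then if e then S
if e then if e then M
if e then if e then x = e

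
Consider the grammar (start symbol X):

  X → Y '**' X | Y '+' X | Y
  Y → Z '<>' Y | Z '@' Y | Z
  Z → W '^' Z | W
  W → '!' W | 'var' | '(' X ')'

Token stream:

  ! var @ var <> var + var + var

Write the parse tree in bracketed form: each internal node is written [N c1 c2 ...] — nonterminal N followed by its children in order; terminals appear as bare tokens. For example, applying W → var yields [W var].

X
Y + X
Z @ Y + X
W @ Y + X
! W @ Y + X
! var @ Y + X
! var @ Z <> Y + X
! var @ W <> Y + X
! var @ var <> Y + X
! var @ var <> Z + X
! var @ var <> W + X
! var @ var <> var + X
! var @ var <> var + Y + X
! var @ var <> var + Z + X
! var @ var <> var + W + X
! var @ var <> var + var + X
! var @ var <> var + var + Y
! var @ var <> var + var + Z
! var @ var <> var + var + W
! var @ var <> var + var + var

[X [Y [Z [W ! [W var]]] @ [Y [Z [W var]] <> [Y [Z [W var]]]]] + [X [Y [Z [W var]]] + [X [Y [Z [W var]]]]]]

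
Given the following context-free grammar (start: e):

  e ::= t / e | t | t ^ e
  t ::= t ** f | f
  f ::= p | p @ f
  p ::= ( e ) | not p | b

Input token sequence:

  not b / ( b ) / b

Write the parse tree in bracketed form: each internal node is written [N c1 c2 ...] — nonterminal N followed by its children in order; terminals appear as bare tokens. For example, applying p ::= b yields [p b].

e
t / e
f / e
p / e
not p / e
not b / e
not b / t / e
not b / f / e
not b / p / e
not b / ( e ) / e
not b / ( t ) / e
not b / ( f ) / e
not b / ( p ) / e
not b / ( b ) / e
not b / ( b ) / t
not b / ( b ) / f
not b / ( b ) / p
not b / ( b ) / b

[e [t [f [p not [p b]]]] / [e [t [f [p ( [e [t [f [p b]]]] )]]] / [e [t [f [p b]]]]]]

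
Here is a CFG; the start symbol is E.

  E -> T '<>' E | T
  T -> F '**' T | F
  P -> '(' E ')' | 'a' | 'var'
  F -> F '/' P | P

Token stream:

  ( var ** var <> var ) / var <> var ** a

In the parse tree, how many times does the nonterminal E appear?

[E [T [F [F [P ( [E [T [F [P var]] ** [T [F [P var]]]] <> [E [T [F [P var]]]]] )]] / [P var]]] <> [E [T [F [P var]] ** [T [F [P a]]]]]]

4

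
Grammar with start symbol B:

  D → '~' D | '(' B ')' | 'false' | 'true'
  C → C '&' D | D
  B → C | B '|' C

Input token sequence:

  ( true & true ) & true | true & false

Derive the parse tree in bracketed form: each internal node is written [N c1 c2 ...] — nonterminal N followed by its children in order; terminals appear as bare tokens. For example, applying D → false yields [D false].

[B [B [C [C [D ( [B [C [C [D true]] & [D true]]] )]] & [D true]]] | [C [C [D true]] & [D false]]]

B
B | C
C | C
C & D | C
D & D | C
( B ) & D | C
( C ) & D | C
( C & D ) & D | C
( D & D ) & D | C
( true & D ) & D | C
( true & true ) & D | C
( true & true ) & true | C
( true & true ) & true | C & D
( true & true ) & true | D & D
( true & true ) & true | true & D
( true & true ) & true | true & false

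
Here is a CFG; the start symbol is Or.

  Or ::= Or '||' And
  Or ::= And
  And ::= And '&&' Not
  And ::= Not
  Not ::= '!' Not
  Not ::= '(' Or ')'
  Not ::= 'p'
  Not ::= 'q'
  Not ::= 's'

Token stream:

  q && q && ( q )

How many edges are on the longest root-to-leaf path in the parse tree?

[Or [And [And [And [Not q]] && [Not q]] && [Not ( [Or [And [Not q]]] )]]]

6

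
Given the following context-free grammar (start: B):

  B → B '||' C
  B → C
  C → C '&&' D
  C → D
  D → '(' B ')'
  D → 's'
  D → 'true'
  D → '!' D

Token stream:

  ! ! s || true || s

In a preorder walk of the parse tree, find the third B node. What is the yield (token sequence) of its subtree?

! ! s

[B [B [B [C [D ! [D ! [D s]]]]] || [C [D true]]] || [C [D s]]]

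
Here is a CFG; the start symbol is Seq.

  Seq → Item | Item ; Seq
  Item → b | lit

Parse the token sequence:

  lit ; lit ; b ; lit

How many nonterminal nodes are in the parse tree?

[Seq [Item lit] ; [Seq [Item lit] ; [Seq [Item b] ; [Seq [Item lit]]]]]

8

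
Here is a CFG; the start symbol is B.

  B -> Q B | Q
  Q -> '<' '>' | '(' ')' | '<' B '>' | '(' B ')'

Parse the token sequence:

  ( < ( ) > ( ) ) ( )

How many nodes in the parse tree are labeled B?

[B [Q ( [B [Q < [B [Q ( )]] >] [B [Q ( )]]] )] [B [Q ( )]]]

5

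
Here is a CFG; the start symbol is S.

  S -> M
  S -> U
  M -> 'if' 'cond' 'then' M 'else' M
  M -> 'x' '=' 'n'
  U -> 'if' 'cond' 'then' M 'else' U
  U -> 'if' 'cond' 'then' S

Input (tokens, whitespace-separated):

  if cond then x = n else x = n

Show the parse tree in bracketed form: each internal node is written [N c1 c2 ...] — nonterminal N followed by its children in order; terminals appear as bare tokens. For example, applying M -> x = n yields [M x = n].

S
M
if cond then M else M
if cond then x = n else M
if cond then x = n else x = n

[S [M if cond then [M x = n] else [M x = n]]]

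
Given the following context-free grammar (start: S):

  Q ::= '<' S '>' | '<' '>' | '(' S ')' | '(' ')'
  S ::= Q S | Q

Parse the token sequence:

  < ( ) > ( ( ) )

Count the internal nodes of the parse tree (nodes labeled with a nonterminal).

[S [Q < [S [Q ( )]] >] [S [Q ( [S [Q ( )]] )]]]

8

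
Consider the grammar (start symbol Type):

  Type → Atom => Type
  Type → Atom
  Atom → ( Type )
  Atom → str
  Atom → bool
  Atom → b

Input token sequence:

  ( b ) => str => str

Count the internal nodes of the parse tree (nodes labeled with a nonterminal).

8

[Type [Atom ( [Type [Atom b]] )] => [Type [Atom str] => [Type [Atom str]]]]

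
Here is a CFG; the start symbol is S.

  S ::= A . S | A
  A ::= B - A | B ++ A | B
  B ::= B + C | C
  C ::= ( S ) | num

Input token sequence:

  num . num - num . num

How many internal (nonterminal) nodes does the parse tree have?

[S [A [B [C num]]] . [S [A [B [C num]] - [A [B [C num]]]] . [S [A [B [C num]]]]]]

15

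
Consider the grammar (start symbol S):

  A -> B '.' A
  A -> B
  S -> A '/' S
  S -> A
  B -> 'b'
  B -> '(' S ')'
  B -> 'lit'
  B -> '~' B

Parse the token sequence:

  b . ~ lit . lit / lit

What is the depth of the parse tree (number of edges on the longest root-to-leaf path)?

5

[S [A [B b] . [A [B ~ [B lit]] . [A [B lit]]]] / [S [A [B lit]]]]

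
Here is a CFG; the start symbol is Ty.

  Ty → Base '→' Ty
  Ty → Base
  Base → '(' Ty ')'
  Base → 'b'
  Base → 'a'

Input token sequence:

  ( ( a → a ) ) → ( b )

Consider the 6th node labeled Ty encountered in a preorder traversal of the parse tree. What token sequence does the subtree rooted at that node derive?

b

[Ty [Base ( [Ty [Base ( [Ty [Base a] → [Ty [Base a]]] )]] )] → [Ty [Base ( [Ty [Base b]] )]]]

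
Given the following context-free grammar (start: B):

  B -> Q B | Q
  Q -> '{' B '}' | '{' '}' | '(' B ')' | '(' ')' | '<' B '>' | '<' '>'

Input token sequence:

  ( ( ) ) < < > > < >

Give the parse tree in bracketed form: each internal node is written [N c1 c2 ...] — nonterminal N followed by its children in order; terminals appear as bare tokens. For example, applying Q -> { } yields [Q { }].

[B [Q ( [B [Q ( )]] )] [B [Q < [B [Q < >]] >] [B [Q < >]]]]

B
Q B
( B ) B
( Q ) B
( ( ) ) B
( ( ) ) Q B
( ( ) ) < B > B
( ( ) ) < Q > B
( ( ) ) < < > > B
( ( ) ) < < > > Q
( ( ) ) < < > > < >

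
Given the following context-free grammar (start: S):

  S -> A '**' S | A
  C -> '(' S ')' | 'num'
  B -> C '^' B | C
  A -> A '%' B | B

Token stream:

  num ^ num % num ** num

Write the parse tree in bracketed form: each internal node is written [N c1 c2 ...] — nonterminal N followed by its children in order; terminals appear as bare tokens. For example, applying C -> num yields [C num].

S
A ** S
A % B ** S
B % B ** S
C ^ B % B ** S
num ^ B % B ** S
num ^ C % B ** S
num ^ num % B ** S
num ^ num % C ** S
num ^ num % num ** S
num ^ num % num ** A
num ^ num % num ** B
num ^ num % num ** C
num ^ num % num ** num

[S [A [A [B [C num] ^ [B [C num]]]] % [B [C num]]] ** [S [A [B [C num]]]]]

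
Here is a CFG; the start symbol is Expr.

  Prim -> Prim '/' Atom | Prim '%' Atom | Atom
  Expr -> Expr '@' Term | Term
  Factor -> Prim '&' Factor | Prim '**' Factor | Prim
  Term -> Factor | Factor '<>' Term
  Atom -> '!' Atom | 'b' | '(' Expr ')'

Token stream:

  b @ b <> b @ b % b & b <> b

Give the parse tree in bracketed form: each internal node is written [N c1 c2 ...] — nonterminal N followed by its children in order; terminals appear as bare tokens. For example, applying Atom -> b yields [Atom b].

[Expr [Expr [Expr [Term [Factor [Prim [Atom b]]]]] @ [Term [Factor [Prim [Atom b]]] <> [Term [Factor [Prim [Atom b]]]]]] @ [Term [Factor [Prim [Prim [Atom b]] % [Atom b]] & [Factor [Prim [Atom b]]]] <> [Term [Factor [Prim [Atom b]]]]]]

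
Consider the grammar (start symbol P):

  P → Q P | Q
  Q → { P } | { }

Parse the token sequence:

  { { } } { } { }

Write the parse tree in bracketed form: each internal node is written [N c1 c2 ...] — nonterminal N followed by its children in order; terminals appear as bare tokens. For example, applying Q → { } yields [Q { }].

[P [Q { [P [Q { }]] }] [P [Q { }] [P [Q { }]]]]

P
Q P
{ P } P
{ Q } P
{ { } } P
{ { } } Q P
{ { } } { } P
{ { } } { } Q
{ { } } { } { }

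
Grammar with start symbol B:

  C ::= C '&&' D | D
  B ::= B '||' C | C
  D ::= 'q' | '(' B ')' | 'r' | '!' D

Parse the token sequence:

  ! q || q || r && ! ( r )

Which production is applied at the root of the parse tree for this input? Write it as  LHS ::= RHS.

B ::= B '||' C

[B [B [B [C [D ! [D q]]]] || [C [D q]]] || [C [C [D r]] && [D ! [D ( [B [C [D r]]] )]]]]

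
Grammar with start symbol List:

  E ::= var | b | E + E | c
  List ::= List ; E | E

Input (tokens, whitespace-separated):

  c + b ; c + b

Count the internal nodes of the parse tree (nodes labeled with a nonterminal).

[List [List [E [E c] + [E b]]] ; [E [E c] + [E b]]]

8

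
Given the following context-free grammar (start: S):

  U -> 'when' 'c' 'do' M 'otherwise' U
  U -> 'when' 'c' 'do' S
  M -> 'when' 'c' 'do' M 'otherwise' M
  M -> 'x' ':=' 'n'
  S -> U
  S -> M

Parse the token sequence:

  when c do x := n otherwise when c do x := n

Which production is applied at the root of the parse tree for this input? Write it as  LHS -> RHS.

[S [U when c do [M x := n] otherwise [U when c do [S [M x := n]]]]]

S -> U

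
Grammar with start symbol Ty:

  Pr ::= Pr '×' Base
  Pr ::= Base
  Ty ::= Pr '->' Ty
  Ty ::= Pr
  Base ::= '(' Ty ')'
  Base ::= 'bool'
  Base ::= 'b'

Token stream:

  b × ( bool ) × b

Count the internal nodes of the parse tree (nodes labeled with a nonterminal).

10

[Ty [Pr [Pr [Pr [Base b]] × [Base ( [Ty [Pr [Base bool]]] )]] × [Base b]]]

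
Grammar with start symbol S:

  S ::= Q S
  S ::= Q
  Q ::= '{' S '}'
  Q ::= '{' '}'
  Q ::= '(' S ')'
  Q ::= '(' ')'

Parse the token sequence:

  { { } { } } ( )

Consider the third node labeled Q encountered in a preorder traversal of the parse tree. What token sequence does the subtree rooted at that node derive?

{ }

[S [Q { [S [Q { }] [S [Q { }]]] }] [S [Q ( )]]]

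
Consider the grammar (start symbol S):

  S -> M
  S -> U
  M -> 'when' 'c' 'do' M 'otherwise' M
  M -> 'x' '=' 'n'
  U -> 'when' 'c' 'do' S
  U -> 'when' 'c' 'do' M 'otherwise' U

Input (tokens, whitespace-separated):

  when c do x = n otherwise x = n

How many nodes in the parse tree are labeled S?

1

[S [M when c do [M x = n] otherwise [M x = n]]]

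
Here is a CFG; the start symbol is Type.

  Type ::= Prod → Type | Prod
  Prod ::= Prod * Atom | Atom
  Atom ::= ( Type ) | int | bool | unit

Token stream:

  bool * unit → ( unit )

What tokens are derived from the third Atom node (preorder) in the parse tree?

( unit )

[Type [Prod [Prod [Atom bool]] * [Atom unit]] → [Type [Prod [Atom ( [Type [Prod [Atom unit]]] )]]]]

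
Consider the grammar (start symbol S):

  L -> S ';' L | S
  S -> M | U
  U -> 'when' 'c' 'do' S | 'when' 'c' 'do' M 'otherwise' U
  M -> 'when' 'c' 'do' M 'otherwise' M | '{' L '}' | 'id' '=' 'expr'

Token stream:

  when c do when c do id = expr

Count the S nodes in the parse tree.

[S [U when c do [S [U when c do [S [M id = expr]]]]]]

3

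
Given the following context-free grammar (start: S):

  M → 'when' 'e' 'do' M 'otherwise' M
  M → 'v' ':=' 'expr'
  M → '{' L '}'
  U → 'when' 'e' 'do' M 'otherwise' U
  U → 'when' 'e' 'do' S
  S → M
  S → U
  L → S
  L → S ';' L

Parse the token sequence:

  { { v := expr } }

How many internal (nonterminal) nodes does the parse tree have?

8

[S [M { [L [S [M { [L [S [M v := expr]]] }]]] }]]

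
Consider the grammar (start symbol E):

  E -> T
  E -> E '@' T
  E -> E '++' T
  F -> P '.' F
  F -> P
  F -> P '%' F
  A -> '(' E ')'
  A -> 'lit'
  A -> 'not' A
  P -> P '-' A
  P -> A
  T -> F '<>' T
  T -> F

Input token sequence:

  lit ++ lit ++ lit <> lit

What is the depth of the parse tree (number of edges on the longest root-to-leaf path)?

[E [E [E [T [F [P [A lit]]]]] ++ [T [F [P [A lit]]]]] ++ [T [F [P [A lit]]] <> [T [F [P [A lit]]]]]]

7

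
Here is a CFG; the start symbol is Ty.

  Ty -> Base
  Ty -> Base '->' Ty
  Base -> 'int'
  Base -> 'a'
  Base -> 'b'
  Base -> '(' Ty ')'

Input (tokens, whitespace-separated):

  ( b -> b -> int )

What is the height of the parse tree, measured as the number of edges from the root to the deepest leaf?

6

[Ty [Base ( [Ty [Base b] -> [Ty [Base b] -> [Ty [Base int]]]] )]]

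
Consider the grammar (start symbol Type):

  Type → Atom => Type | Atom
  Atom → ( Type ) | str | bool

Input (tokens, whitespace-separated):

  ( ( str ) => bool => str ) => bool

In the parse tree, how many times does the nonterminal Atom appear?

[Type [Atom ( [Type [Atom ( [Type [Atom str]] )] => [Type [Atom bool] => [Type [Atom str]]]] )] => [Type [Atom bool]]]

6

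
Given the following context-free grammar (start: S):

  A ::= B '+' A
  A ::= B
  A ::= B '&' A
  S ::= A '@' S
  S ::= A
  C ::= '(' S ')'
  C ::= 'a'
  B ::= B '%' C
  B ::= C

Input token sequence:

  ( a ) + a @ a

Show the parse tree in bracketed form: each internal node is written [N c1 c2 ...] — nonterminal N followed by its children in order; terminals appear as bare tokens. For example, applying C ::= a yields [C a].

[S [A [B [C ( [S [A [B [C a]]]] )]] + [A [B [C a]]]] @ [S [A [B [C a]]]]]

S
A @ S
B + A @ S
C + A @ S
( S ) + A @ S
( A ) + A @ S
( B ) + A @ S
( C ) + A @ S
( a ) + A @ S
( a ) + B @ S
( a ) + C @ S
( a ) + a @ S
( a ) + a @ A
( a ) + a @ B
( a ) + a @ C
( a ) + a @ a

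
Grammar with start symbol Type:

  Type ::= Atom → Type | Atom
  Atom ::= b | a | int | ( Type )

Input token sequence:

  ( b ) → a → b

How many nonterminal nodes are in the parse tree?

[Type [Atom ( [Type [Atom b]] )] → [Type [Atom a] → [Type [Atom b]]]]

8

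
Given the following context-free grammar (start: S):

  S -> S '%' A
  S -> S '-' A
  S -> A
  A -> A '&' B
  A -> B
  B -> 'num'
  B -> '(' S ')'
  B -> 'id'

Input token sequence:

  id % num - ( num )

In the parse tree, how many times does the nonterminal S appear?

4

[S [S [S [A [B id]]] % [A [B num]]] - [A [B ( [S [A [B num]]] )]]]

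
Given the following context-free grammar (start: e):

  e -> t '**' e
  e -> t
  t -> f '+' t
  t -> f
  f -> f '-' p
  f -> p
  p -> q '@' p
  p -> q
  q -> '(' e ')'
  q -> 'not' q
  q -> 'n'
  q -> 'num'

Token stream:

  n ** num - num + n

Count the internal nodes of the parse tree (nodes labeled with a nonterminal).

17

[e [t [f [p [q n]]]] ** [e [t [f [f [p [q num]]] - [p [q num]]] + [t [f [p [q n]]]]]]]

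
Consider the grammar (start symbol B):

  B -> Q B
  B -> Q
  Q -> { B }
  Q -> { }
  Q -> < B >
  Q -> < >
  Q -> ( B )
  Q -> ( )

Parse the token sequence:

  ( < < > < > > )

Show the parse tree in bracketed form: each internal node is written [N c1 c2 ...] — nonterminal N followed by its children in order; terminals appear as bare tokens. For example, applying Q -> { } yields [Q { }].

[B [Q ( [B [Q < [B [Q < >] [B [Q < >]]] >]] )]]

B
Q
( B )
( Q )
( < B > )
( < Q B > )
( < < > B > )
( < < > Q > )
( < < > < > > )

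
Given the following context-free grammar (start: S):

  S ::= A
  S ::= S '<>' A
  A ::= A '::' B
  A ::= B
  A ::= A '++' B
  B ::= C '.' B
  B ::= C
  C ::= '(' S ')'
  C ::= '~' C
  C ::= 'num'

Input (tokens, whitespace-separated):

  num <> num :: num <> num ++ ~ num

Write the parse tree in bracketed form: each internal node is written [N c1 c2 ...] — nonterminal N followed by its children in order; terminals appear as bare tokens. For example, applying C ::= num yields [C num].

S
S <> A
S <> A <> A
A <> A <> A
B <> A <> A
C <> A <> A
num <> A <> A
num <> A :: B <> A
num <> B :: B <> A
num <> C :: B <> A
num <> num :: B <> A
num <> num :: C <> A
num <> num :: num <> A
num <> num :: num <> A ++ B
num <> num :: num <> B ++ B
num <> num :: num <> C ++ B
num <> num :: num <> num ++ B
num <> num :: num <> num ++ C
num <> num :: num <> num ++ ~ C
num <> num :: num <> num ++ ~ num

[S [S [S [A [B [C num]]]] <> [A [A [B [C num]]] :: [B [C num]]]] <> [A [A [B [C num]]] ++ [B [C ~ [C num]]]]]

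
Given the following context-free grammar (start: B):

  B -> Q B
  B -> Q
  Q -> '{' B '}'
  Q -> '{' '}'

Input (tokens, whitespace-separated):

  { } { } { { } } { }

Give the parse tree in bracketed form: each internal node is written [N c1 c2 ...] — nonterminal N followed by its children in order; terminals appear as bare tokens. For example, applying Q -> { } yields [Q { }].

[B [Q { }] [B [Q { }] [B [Q { [B [Q { }]] }] [B [Q { }]]]]]

B
Q B
{ } B
{ } Q B
{ } { } B
{ } { } Q B
{ } { } { B } B
{ } { } { Q } B
{ } { } { { } } B
{ } { } { { } } Q
{ } { } { { } } { }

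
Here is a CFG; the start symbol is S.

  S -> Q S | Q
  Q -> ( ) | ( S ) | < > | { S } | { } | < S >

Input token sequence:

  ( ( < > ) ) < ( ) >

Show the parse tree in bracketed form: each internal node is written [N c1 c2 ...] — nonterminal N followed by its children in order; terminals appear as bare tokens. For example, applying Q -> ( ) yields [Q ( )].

[S [Q ( [S [Q ( [S [Q < >]] )]] )] [S [Q < [S [Q ( )]] >]]]

S
Q S
( S ) S
( Q ) S
( ( S ) ) S
( ( Q ) ) S
( ( < > ) ) S
( ( < > ) ) Q
( ( < > ) ) < S >
( ( < > ) ) < Q >
( ( < > ) ) < ( ) >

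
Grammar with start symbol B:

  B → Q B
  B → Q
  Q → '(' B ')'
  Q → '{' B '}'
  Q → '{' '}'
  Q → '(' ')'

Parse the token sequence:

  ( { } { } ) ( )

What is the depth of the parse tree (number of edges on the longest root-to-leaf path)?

[B [Q ( [B [Q { }] [B [Q { }]]] )] [B [Q ( )]]]

5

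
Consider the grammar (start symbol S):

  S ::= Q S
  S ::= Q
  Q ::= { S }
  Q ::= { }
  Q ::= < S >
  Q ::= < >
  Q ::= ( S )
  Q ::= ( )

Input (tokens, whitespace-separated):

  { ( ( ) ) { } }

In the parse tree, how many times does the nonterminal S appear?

4

[S [Q { [S [Q ( [S [Q ( )]] )] [S [Q { }]]] }]]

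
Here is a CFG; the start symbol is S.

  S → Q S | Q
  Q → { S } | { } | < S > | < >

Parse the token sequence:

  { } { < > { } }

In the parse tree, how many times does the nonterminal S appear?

[S [Q { }] [S [Q { [S [Q < >] [S [Q { }]]] }]]]

4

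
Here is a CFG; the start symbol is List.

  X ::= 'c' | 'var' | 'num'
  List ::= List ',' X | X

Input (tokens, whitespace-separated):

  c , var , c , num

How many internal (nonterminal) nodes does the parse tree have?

8

[List [List [List [List [X c]] , [X var]] , [X c]] , [X num]]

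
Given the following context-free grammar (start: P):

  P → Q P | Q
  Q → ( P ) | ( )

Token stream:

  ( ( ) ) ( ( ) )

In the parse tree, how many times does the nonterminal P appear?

[P [Q ( [P [Q ( )]] )] [P [Q ( [P [Q ( )]] )]]]

4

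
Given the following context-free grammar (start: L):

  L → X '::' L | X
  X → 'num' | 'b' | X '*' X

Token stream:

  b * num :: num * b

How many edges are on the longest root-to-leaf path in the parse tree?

4

[L [X [X b] * [X num]] :: [L [X [X num] * [X b]]]]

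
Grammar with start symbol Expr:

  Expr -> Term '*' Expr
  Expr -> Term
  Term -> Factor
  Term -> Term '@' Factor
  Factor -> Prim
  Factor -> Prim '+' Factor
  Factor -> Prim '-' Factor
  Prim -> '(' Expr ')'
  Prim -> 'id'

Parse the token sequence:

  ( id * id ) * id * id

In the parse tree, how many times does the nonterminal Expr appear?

[Expr [Term [Factor [Prim ( [Expr [Term [Factor [Prim id]]] * [Expr [Term [Factor [Prim id]]]]] )]]] * [Expr [Term [Factor [Prim id]]] * [Expr [Term [Factor [Prim id]]]]]]

5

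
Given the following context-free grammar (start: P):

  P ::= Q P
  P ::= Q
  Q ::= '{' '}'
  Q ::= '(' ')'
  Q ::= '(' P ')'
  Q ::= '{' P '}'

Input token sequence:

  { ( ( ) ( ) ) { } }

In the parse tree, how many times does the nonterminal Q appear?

5

[P [Q { [P [Q ( [P [Q ( )] [P [Q ( )]]] )] [P [Q { }]]] }]]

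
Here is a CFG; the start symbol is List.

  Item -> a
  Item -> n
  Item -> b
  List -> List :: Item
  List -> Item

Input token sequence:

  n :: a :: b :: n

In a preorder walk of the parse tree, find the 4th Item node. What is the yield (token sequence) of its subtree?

[List [List [List [List [Item n]] :: [Item a]] :: [Item b]] :: [Item n]]

n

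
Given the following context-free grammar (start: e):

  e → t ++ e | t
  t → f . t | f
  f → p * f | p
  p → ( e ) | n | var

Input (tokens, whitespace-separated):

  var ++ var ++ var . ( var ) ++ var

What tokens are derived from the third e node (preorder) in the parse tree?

var . ( var ) ++ var

[e [t [f [p var]]] ++ [e [t [f [p var]]] ++ [e [t [f [p var]] . [t [f [p ( [e [t [f [p var]]]] )]]]] ++ [e [t [f [p var]]]]]]]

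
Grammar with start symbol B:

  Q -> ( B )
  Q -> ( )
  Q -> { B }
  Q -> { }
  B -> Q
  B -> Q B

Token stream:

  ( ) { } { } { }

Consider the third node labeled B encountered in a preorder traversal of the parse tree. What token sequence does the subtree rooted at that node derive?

[B [Q ( )] [B [Q { }] [B [Q { }] [B [Q { }]]]]]

{ } { }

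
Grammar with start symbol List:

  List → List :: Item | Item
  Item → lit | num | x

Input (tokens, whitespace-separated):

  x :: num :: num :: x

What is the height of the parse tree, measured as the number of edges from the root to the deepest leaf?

[List [List [List [List [Item x]] :: [Item num]] :: [Item num]] :: [Item x]]

5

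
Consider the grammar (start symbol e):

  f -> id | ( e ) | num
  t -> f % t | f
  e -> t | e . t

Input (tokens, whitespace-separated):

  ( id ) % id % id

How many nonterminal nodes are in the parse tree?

10

[e [t [f ( [e [t [f id]]] )] % [t [f id] % [t [f id]]]]]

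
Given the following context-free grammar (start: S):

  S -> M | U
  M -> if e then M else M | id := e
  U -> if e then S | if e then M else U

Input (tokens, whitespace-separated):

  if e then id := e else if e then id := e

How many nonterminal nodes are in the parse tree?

6

[S [U if e then [M id := e] else [U if e then [S [M id := e]]]]]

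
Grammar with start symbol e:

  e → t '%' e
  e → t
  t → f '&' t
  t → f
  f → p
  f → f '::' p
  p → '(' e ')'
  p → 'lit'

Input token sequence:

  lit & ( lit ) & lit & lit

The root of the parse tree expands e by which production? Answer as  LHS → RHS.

e → t

[e [t [f [p lit]] & [t [f [p ( [e [t [f [p lit]]]] )]] & [t [f [p lit]] & [t [f [p lit]]]]]]]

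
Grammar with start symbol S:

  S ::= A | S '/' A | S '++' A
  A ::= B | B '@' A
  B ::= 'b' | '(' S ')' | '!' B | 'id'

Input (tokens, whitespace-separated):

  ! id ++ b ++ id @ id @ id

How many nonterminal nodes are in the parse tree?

[S [S [S [A [B ! [B id]]]] ++ [A [B b]]] ++ [A [B id] @ [A [B id] @ [A [B id]]]]]

14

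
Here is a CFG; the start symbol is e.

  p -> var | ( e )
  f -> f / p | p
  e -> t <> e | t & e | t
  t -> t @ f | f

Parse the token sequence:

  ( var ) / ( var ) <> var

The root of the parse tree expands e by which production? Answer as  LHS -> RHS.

e -> t <> e

[e [t [f [f [p ( [e [t [f [p var]]]] )]] / [p ( [e [t [f [p var]]]] )]]] <> [e [t [f [p var]]]]]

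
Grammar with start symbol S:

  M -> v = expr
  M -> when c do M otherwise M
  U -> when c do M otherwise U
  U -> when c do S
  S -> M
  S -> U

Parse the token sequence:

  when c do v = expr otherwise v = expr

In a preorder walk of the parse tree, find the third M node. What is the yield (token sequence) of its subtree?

v = expr

[S [M when c do [M v = expr] otherwise [M v = expr]]]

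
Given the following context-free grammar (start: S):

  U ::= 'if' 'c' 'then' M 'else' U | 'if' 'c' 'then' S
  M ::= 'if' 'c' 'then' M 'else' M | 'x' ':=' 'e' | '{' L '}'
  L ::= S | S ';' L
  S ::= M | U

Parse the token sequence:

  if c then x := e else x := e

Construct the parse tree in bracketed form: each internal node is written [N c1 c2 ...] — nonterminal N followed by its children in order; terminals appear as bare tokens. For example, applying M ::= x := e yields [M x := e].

S
M
if c then M else M
if c then x := e else M
if c then x := e else x := e

[S [M if c then [M x := e] else [M x := e]]]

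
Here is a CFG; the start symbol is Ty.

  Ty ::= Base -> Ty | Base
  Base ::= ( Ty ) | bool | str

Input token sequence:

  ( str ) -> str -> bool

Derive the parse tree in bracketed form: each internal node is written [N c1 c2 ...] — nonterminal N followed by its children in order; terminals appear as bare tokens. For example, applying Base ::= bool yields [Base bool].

Ty
Base -> Ty
( Ty ) -> Ty
( Base ) -> Ty
( str ) -> Ty
( str ) -> Base -> Ty
( str ) -> str -> Ty
( str ) -> str -> Base
( str ) -> str -> bool

[Ty [Base ( [Ty [Base str]] )] -> [Ty [Base str] -> [Ty [Base bool]]]]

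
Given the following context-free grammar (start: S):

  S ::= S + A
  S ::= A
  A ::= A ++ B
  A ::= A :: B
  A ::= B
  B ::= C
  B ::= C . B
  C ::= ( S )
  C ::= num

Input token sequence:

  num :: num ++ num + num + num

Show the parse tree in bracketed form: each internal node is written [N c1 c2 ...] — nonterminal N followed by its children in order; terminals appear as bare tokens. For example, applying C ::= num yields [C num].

S
S + A
S + A + A
A + A + A
A ++ B + A + A
A :: B ++ B + A + A
B :: B ++ B + A + A
C :: B ++ B + A + A
num :: B ++ B + A + A
num :: C ++ B + A + A
num :: num ++ B + A + A
num :: num ++ C + A + A
num :: num ++ num + A + A
num :: num ++ num + B + A
num :: num ++ num + C + A
num :: num ++ num + num + A
num :: num ++ num + num + B
num :: num ++ num + num + C
num :: num ++ num + num + num

[S [S [S [A [A [A [B [C num]]] :: [B [C num]]] ++ [B [C num]]]] + [A [B [C num]]]] + [A [B [C num]]]]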